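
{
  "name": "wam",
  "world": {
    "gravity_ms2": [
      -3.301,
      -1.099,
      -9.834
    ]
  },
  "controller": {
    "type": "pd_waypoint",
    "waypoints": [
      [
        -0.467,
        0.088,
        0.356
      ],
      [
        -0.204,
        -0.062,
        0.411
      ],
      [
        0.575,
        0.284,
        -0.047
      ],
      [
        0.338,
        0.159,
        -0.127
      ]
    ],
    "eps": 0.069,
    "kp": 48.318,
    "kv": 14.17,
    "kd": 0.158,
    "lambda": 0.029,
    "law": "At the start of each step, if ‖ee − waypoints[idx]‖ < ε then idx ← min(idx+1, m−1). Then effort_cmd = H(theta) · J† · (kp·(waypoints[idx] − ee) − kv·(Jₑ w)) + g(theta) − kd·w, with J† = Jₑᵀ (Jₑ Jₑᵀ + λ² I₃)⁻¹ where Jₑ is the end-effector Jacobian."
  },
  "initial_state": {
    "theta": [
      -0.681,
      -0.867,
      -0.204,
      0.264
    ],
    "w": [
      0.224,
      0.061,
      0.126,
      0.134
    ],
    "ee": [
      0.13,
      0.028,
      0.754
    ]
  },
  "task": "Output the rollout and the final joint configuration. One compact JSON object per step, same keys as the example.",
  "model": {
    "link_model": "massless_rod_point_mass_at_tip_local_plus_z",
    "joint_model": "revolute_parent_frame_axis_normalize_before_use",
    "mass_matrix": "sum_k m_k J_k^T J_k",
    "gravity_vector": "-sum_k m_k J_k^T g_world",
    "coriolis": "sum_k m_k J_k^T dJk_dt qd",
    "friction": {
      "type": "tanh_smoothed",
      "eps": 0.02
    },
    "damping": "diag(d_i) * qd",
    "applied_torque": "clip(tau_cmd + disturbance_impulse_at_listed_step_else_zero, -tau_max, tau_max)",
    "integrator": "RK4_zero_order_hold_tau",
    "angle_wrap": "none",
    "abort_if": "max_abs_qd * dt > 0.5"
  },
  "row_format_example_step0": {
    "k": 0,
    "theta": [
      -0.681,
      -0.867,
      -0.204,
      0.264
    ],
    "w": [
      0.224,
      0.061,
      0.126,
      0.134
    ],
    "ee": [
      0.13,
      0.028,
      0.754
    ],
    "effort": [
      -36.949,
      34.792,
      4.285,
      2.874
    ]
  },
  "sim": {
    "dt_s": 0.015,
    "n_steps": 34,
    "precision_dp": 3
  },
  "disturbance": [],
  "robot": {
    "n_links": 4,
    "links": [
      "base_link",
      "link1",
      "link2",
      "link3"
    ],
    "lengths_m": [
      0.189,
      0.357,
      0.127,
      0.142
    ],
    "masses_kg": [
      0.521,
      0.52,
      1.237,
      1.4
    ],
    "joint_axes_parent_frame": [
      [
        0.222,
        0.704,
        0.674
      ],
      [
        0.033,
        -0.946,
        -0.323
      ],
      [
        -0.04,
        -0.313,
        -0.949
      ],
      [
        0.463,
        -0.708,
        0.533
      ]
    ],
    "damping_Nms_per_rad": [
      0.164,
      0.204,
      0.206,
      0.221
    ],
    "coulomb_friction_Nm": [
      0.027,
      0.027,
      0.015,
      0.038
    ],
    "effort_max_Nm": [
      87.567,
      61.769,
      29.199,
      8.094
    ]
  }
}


{"k":1,"theta":[-0.707,-0.886,-0.205,0.262],"w":[-3.534,-2.492,-0.258,-0.435],"ee":[0.127,0.028,0.752],"effort":[-28.505,28.267,3.465,2.284]}
{"k":2,"theta":[-0.777,-0.933,-0.212,0.251],"w":[-5.742,-3.762,-0.625,-1.01],"ee":[0.119,0.028,0.748],"effort":[-21.984,22.905,2.774,1.807]}
{"k":3,"theta":[-0.872,-0.993,-0.225,0.233],"w":[-6.957,-4.236,-0.963,-1.52],"ee":[0.107,0.028,0.743],"effort":[-16.732,18.359,2.19,1.373]}
{"k":4,"theta":[-0.981,-1.057,-0.242,0.207],"w":[-7.567,-4.272,-1.291,-1.817],"ee":[0.09,0.028,0.737],"effort":[-12.258,14.355,1.691,0.937]}
{"k":5,"theta":[-1.096,-1.12,-0.264,0.18],"w":[-7.826,-4.113,-1.515,-1.895],"ee":[0.071,0.028,0.73],"effort":[-8.217,10.662,1.238,0.505]}
{"k":6,"theta":[-1.214,-1.18,-0.288,0.152],"w":[-7.879,-3.886,-1.587,-1.807],"ee":[0.049,0.028,0.723],"effort":[-4.475,7.195,0.812,0.094]}
{"k":7,"theta":[-1.331,-1.236,-0.312,0.126],"w":[-7.801,-3.649,-1.523,-1.607],"ee":[0.025,0.029,0.716],"effort":[-1.047,3.988,0.415,-0.282]}
{"k":8,"theta":[-1.447,-1.289,-0.335,0.104],"w":[-7.635,-3.422,-1.363,-1.34],"ee":[-0.001,0.03,0.708],"effort":[2.014,1.11,0.056,-0.614]}
{"k":9,"theta":[-1.56,-1.338,-0.355,0.087],"w":[-7.408,-3.216,-1.138,-1.041],"ee":[-0.027,0.032,0.699],"effort":[4.675,-1.388,-0.262,-0.9]}
{"k":10,"theta":[-1.668,-1.384,-0.374,0.075],"w":[-7.139,-3.036,-0.848,-0.748],"ee":[-0.053,0.035,0.69],"effort":[6.937,-3.497,-0.542,-1.14]}
{"k":11,"theta":[-1.773,-1.428,-0.392,0.068],"w":[-6.852,-2.899,-0.388,-0.527],"ee":[-0.079,0.039,0.68],"effort":[8.844,-5.263,-0.808,-1.327]}
{"k":12,"theta":[-1.872,-1.468,-0.413,0.067],"w":[-6.578,-2.868,0.752,-0.516],"ee":[-0.105,0.043,0.67],"effort":[10.576,-6.899,-1.171,-1.457]}
{"k":13,"theta":[-1.967,-1.504,-0.447,0.076],"w":[-6.375,-3.095,3.915,-0.779],"ee":[-0.13,0.047,0.658],"effort":[12.903,-9.245,-1.97,-1.636]}
{"k":14,"theta":[-2.056,-1.535,-0.501,0.106],"w":[-6.365,-3.77,11.048,-0.656],"ee":[-0.155,0.052,0.646],"effort":[18.748,-15.293,-3.979,-2.453]}
{"k":15,"theta":[-2.142,-1.565,-0.534,0.176],"w":[-6.216,-3.659,13.163,2.92],"ee":[-0.184,0.056,0.632],"effort":[28.672,-25.007,-5.865,-4.53]}
{"k":16,"theta":[-2.227,-1.598,-0.514,0.268],"w":[-5.59,-1.963,0.441,5.968],"ee":[-0.218,0.064,0.615],"effort":[27.193,-21.274,-3.416,-5.01]}
{"k":17,"theta":[-2.31,-1.628,-0.503,0.336],"w":[-5.388,-2.063,0.702,3.332],"ee":[-0.247,0.073,0.596],"effort":[25.268,-19.518,-3.154,-4.001]}
{"k":18,"theta":[-2.387,-1.657,-0.498,0.379],"w":[-4.912,-1.879,0.114,2.382],"ee":[-0.27,0.082,0.579],"effort":[23.248,-17.446,-2.743,-3.49]}
{"k":19,"theta":[-2.457,-1.684,-0.497,0.411],"w":[-4.402,-1.724,0.036,1.895],"ee":[-0.289,0.09,0.563],"effort":[21.569,-15.784,-2.481,-3.153]}
{"k":20,"theta":[-2.519,-1.709,-0.497,0.438],"w":[-3.91,-1.572,0.023,1.661],"ee":[-0.305,0.097,0.548],"effort":[20.066,-14.292,-2.255,-2.915]}
{"k":21,"theta":[-2.574,-1.731,-0.497,0.462],"w":[-3.462,-1.433,0.02,1.532],"ee":[-0.318,0.103,0.534],"effort":[18.699,-12.929,-2.049,-2.73]}
{"k":22,"theta":[-2.623,-1.752,-0.497,0.484],"w":[-3.064,-1.312,0.025,1.444],"ee":[-0.329,0.108,0.521],"effort":[17.455,-11.686,-1.861,-2.576]}
{"k":23,"theta":[-2.666,-1.771,-0.497,0.506],"w":[-2.715,-1.206,0.029,1.373],"ee":[-0.338,0.113,0.509],"effort":[16.32,-10.554,-1.688,-2.446]}
{"k":24,"theta":[-2.705,-1.788,-0.496,0.526],"w":[-2.412,-1.114,0.028,1.307],"ee":[-0.346,0.116,0.498],"effort":[15.287,-9.525,-1.528,-2.334]}
{"k":25,"theta":[-2.739,-1.804,-0.496,0.545],"w":[-2.15,-1.034,0.025,1.243],"ee":[-0.353,0.119,0.489],"effort":[14.351,-8.598,-1.383,-2.237]}
{"k":26,"theta":[-2.77,-1.819,-0.496,0.563],"w":[-1.925,-0.966,0.022,1.178],"ee":[-0.359,0.121,0.48],"effort":[13.508,-7.768,-1.252,-2.153]}
{"k":27,"theta":[-2.797,-1.833,-0.496,0.58],"w":[-1.732,-0.908,0.02,1.111],"ee":[-0.364,0.123,0.471],"effort":[12.753,-7.03,-1.135,-2.08]}
{"k":28,"theta":[-2.822,-1.846,-0.495,0.596],"w":[-1.569,-0.858,0.017,1.043],"ee":[-0.368,0.124,0.464],"effort":[12.081,-6.378,-1.031,-2.018]}
{"k":29,"theta":[-2.844,-1.859,-0.495,0.611],"w":[-1.431,-0.817,0.015,0.972],"ee":[-0.372,0.125,0.457],"effort":[11.487,-5.805,-0.939,-1.965]}
{"k":30,"theta":[-2.865,-1.871,-0.495,0.626],"w":[-1.316,-0.782,0.013,0.901],"ee":[-0.375,0.126,0.451],"effort":[10.964,-5.306,-0.858,-1.921]}
{"k":31,"theta":[-2.884,-1.882,-0.495,0.638],"w":[-1.221,-0.754,0.01,0.829],"ee":[-0.378,0.126,0.445],"effort":[10.509,-4.873,-0.788,-1.884]}
{"k":32,"theta":[-2.902,-1.894,-0.495,0.65],"w":[-1.142,-0.73,0.007,0.758],"ee":[-0.381,0.126,0.439],"effort":[10.115,-4.5,-0.727,-1.854]}
{"k":33,"theta":[-2.918,-1.904,-0.495,0.661],"w":[-1.078,-0.71,0.005,0.687],"ee":[-0.383,0.126,0.434],"effort":[9.776,-4.182,-0.675,-1.829]}
{"k":34,"theta":[-2.934,-1.915,-0.495,0.671],"w":[-1.026,-0.694,0.002,0.619],"ee":[-0.385,0.126,0.43]}
{"summary": "final theta (rad): -2.934 -1.915 -0.495 0.671"}


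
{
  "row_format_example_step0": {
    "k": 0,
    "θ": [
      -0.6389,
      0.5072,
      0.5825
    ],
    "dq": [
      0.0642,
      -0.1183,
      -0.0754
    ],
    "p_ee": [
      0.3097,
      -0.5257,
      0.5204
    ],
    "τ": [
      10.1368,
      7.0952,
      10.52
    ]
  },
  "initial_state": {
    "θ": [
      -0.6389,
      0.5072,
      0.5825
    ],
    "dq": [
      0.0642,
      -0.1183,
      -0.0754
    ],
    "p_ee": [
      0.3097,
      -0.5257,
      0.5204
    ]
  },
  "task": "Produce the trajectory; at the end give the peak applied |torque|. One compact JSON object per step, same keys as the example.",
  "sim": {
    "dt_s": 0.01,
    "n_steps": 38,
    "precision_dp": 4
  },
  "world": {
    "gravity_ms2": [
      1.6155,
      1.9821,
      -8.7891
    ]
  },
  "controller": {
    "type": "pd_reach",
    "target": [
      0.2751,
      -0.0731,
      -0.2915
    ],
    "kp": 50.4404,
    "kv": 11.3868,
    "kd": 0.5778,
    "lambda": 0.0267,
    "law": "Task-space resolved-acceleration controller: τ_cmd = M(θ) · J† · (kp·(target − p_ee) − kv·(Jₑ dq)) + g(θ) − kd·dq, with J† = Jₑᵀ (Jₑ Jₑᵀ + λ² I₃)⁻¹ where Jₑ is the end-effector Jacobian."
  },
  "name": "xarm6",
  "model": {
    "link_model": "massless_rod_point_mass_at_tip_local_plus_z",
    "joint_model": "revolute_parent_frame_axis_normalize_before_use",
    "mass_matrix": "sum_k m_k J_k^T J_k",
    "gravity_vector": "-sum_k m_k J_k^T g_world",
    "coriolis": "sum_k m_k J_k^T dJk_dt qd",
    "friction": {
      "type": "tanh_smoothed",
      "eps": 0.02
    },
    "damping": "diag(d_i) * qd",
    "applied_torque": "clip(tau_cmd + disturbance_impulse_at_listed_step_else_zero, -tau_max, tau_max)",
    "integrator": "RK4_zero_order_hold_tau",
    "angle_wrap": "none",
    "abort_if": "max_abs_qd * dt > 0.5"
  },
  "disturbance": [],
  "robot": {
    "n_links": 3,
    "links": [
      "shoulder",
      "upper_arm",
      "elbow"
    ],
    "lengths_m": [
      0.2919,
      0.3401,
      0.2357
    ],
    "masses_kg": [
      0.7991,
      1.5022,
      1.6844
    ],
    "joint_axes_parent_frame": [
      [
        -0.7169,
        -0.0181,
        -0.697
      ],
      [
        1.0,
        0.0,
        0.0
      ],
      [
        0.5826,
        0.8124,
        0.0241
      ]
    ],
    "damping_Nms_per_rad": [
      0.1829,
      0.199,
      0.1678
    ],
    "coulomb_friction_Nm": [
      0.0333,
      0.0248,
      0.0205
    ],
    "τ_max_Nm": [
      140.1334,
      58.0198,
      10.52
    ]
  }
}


{"k":1,"\u03b8":[-0.6318,0.5119,0.5924],"dq":[1.3442,1.0515,2.0461],"p_ee":[0.3091,-0.5244,0.5194],"\u03c4":[9.0783,4.6903,8.7618]}
{"k":2,"\u03b8":[-0.6136,0.5268,0.6215],"dq":[2.274,1.9003,3.7568],"p_ee":[0.3084,-0.5214,0.5147],"\u03c4":[7.3116,3.3325,6.6389]}
{"k":3,"\u03b8":[-0.5879,0.5487,0.6653],"dq":[2.8502,2.4588,4.9855],"p_ee":[0.3075,-0.5168,0.5071],"\u03c4":[5.2657,2.6438,5.0563]}
{"k":4,"\u03b8":[-0.5578,0.575,0.7195],"dq":[3.144,2.7999,5.8306],"p_ee":[0.3062,-0.5111,0.4972],"\u03c4":[3.2552,2.3035,3.8429]}
{"k":5,"\u03b8":[-0.5259,0.604,0.7806],"dq":[3.2305,2.9971,6.3781],"p_ee":[0.3047,-0.5043,0.4853],"\u03c4":[1.4572,2.0997,2.8771]}
{"k":6,"\u03b8":[-0.4939,0.6345,0.846],"dq":[3.1727,3.1089,6.6993],"p_ee":[0.3028,-0.4967,0.472],"\u03c4":[-0.0523,1.9126,2.0778]}
{"k":7,"\u03b8":[-0.4629,0.6659,0.9138],"dq":[3.0184,3.1763,6.8503],"p_ee":[0.3006,-0.4884,0.4573],"\u03c4":[-1.2579,1.685,1.3936]}
{"k":8,"\u03b8":[-0.4338,0.6979,0.9824],"dq":[2.8011,3.2257,6.8733],"p_ee":[0.2982,-0.4796,0.4417],"\u03c4":[-2.1753,1.3964,0.7943]}
{"k":9,"\u03b8":[-0.4071,0.7304,1.0508],"dq":[2.5441,3.2734,6.7992],"p_ee":[0.2956,-0.4704,0.4252],"\u03c4":[-2.8325,1.0457,0.2643]}
{"k":10,"\u03b8":[-0.3831,0.7634,1.118],"dq":[2.2635,3.3286,6.6502],"p_ee":[0.2929,-0.4609,0.4081],"\u03c4":[-3.2599,0.6397,-0.2032]}
{"k":11,"\u03b8":[-0.3619,0.7969,1.1835],"dq":[1.97,3.3959,6.4422],"p_ee":[0.2901,-0.4512,0.3906],"\u03c4":[-3.4848,0.188,-0.61]}
{"k":12,"\u03b8":[-0.3437,0.8313,1.2466],"dq":[1.6712,3.4769,6.1862],"p_ee":[0.2873,-0.4413,0.3727],"\u03c4":[-3.5295,-0.3003,-0.9548]}
{"k":13,"\u03b8":[-0.3285,0.8665,1.307],"dq":[1.3724,3.5709,5.8904],"p_ee":[0.2846,-0.4312,0.3546],"\u03c4":[-3.4108,-0.8181,-1.2355]}
{"k":14,"\u03b8":[-0.3163,0.9027,1.3643],"dq":[1.0772,3.676,5.5608],"p_ee":[0.282,-0.4211,0.3363],"\u03c4":[-3.1404,-1.36,-1.4502]}
{"k":15,"\u03b8":[-0.307,0.94,1.4181],"dq":[0.7883,3.7894,5.2022],"p_ee":[0.2795,-0.411,0.318],"\u03c4":[-2.7259,-1.9225,-1.5974]}
{"k":16,"\u03b8":[-0.3005,0.9785,1.4682],"dq":[0.5079,3.9073,4.8186],"p_ee":[0.2773,-0.4009,0.2998],"\u03c4":[-2.1722,-2.5037,-1.6773]}
{"k":17,"\u03b8":[-0.2968,1.0181,1.5144],"dq":[0.2373,4.0257,4.4134],"p_ee":[0.2754,-0.3909,0.2816],"\u03c4":[-1.4827,-3.1025,-1.6908]}
{"k":18,"\u03b8":[-0.2957,1.059,1.5565],"dq":[-0.0216,4.1408,3.9899],"p_ee":[0.2738,-0.3809,0.2636],"\u03c4":[-0.6627,-3.7184,-1.6408]}
{"k":19,"\u03b8":[-0.2972,1.1009,1.5942],"dq":[-0.2659,4.2499,3.551],"p_ee":[0.2725,-0.371,0.2457],"\u03c4":[0.2759,-4.3512,-1.5307]}
{"k":20,"\u03b8":[-0.301,1.1439,1.6275],"dq":[-0.4969,4.3468,3.101],"p_ee":[0.2715,-0.3612,0.2281],"\u03c4":[1.3317,-4.9979,-1.3665]}
{"k":21,"\u03b8":[-0.307,1.1878,1.6562],"dq":[-0.7131,4.4282,2.6435],"p_ee":[0.271,-0.3515,0.2106],"\u03c4":[2.4901,-5.6554,-1.1545]}
{"k":22,"\u03b8":[-0.3152,1.2324,1.6804],"dq":[-0.9135,4.491,2.1824],"p_ee":[0.2709,-0.3418,0.1933],"\u03c4":[3.7304,-6.3189,-0.902]}
{"k":23,"\u03b8":[-0.3252,1.2775,1.6999],"dq":[-1.0967,4.533,1.7218],"p_ee":[0.2711,-0.3322,0.1763],"\u03c4":[5.0263,-6.9819,-0.617]}
{"k":24,"\u03b8":[-0.337,1.323,1.7149],"dq":[-1.2616,4.5523,1.266],"p_ee":[0.2718,-0.3227,0.1595],"\u03c4":[6.3466,-7.6362,-0.3082]}
{"k":25,"\u03b8":[-0.3503,1.3685,1.7253],"dq":[-1.4074,4.5481,0.8196],"p_ee":[0.2728,-0.3132,0.1429],"\u03c4":[7.6568,-8.272,0.0156]}
{"k":26,"\u03b8":[-0.365,1.4139,1.7314],"dq":[-1.5334,4.5199,0.387],"p_ee":[0.2741,-0.3037,0.1266],"\u03c4":[8.9212,-8.8792,0.3454]}
{"k":27,"\u03b8":[-0.3809,1.4588,1.7332],"dq":[-1.6397,4.4679,-0.0263],"p_ee":[0.2757,-0.2943,0.1105],"\u03c4":[10.1063,-9.4474,0.6716]}
{"k":28,"\u03b8":[-0.3977,1.5031,1.731],"dq":[-1.7267,4.3927,-0.4128],"p_ee":[0.2775,-0.2847,0.0947],"\u03c4":[11.1825,-9.9667,0.9814]}
{"k":29,"\u03b8":[-0.4153,1.5466,1.7251],"dq":[-1.7946,4.2968,-0.7732],"p_ee":[0.2795,-0.2752,0.0792],"\u03c4":[12.1267,-10.4297,1.2751]}
{"k":30,"\u03b8":[-0.4335,1.589,1.7157],"dq":[-1.8442,4.1822,-1.104],"p_ee":[0.2815,-0.2656,0.064],"\u03c4":[12.9237,-10.8305,1.5468]}
{"k":31,"\u03b8":[-0.4521,1.6302,1.7031],"dq":[-1.877,4.0512,-1.4023],"p_ee":[0.2836,-0.256,0.0491],"\u03c4":[13.5666,-11.1653,1.7917]}
{"k":32,"\u03b8":[-0.471,1.67,1.6878],"dq":[-1.8944,3.9063,-1.6659],"p_ee":[0.2857,-0.2464,0.0346],"\u03c4":[14.0558,-11.4325,2.0067]}
{"k":33,"\u03b8":[-0.49,1.7083,1.67],"dq":[-1.8982,3.7504,-1.8939],"p_ee":[0.2876,-0.2368,0.0205],"\u03c4":[14.398,-11.6326,2.1899]}
{"k":34,"\u03b8":[-0.5089,1.7449,1.6501],"dq":[-1.8899,3.586,-2.086],"p_ee":[0.2894,-0.2272,0.0068],"\u03c4":[14.605,-11.7678,2.341]}
{"k":35,"\u03b8":[-0.5277,1.78,1.6284],"dq":[-1.8713,3.4159,-2.243],"p_ee":[0.2911,-0.2177,-0.0064],"\u03c4":[14.6913,-11.8416,2.4606]}
{"k":36,"\u03b8":[-0.5463,1.8132,1.6053],"dq":[-1.8438,3.2426,-2.3665],"p_ee":[0.2925,-0.2084,-0.0191],"\u03c4":[14.6735,-11.8583,2.5505]}
{"k":37,"\u03b8":[-0.5646,1.8448,1.5812],"dq":[-1.8089,3.0682,-2.4584],"p_ee":[0.2938,-0.1992,-0.0313],"\u03c4":[14.5682,-11.8229,2.6132]}
{"k":38,"\u03b8":[-0.5825,1.8746,1.5563],"dq":[-1.7678,2.8947,-2.5214],"p_ee":[0.2948,-0.1901,-0.043]}
{"summary": "max |\u03c4| (N\u00b7m): 14.6913"}


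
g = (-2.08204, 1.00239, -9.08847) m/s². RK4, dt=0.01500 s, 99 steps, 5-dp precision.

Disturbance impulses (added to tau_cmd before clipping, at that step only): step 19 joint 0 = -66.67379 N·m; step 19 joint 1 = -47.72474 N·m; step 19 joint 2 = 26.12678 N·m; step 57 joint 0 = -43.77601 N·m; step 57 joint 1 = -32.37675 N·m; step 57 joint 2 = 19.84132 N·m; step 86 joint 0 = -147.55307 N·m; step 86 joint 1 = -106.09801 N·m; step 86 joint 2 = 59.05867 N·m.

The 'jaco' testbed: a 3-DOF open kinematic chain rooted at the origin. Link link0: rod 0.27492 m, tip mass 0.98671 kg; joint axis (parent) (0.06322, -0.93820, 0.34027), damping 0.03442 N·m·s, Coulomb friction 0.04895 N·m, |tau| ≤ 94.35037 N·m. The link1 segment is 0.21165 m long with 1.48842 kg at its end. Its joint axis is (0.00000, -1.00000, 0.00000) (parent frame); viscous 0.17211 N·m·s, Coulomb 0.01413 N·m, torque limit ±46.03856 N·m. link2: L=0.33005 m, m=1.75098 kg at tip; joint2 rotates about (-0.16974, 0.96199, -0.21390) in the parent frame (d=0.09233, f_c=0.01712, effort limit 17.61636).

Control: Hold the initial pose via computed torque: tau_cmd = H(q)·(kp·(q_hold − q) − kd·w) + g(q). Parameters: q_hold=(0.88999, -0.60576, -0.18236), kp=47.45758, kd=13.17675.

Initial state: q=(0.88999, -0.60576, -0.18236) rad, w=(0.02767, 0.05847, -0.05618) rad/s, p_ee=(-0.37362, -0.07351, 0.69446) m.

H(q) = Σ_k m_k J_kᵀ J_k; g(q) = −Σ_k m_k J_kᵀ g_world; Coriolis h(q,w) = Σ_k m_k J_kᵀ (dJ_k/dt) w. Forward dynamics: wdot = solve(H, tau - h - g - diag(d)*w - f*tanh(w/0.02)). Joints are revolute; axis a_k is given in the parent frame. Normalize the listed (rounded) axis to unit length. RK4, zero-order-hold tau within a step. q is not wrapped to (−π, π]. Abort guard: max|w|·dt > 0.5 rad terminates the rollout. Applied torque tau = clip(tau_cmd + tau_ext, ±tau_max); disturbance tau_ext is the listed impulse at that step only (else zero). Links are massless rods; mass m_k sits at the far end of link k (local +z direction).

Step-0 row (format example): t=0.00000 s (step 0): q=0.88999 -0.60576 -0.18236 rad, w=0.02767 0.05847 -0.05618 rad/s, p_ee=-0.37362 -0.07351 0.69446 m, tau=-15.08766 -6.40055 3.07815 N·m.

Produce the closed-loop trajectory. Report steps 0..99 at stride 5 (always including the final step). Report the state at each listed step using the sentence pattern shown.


t=0.07500 s (step 5): q=0.89105 -0.60271 -0.18423 rad, w=0.00626 0.01995 -0.00795 rad/s, p_ee=-0.37623 -0.07446 0.69332 m, tau=-14.31319 -5.88692 2.80103 N·m.
t=0.15000 s (step 10): q=0.89124 -0.60222 -0.18442 rad, w=-0.00065 -0.00238 0.00162 rad/s, p_ee=-0.37663 -0.07460 0.69314 m, tau=-13.94380 -5.63596 2.66954 N·m.
t=0.22500 s (step 15): q=0.89106 -0.60268 -0.18416 rad, w=-0.00338 -0.00836 0.00446 rad/s, p_ee=-0.37624 -0.07446 0.69331 m, tau=-13.77712 -5.52021 2.60958 N·m.
t=0.30000 s (step 20): q=0.88628 -0.61466 -0.20286 rad, w=-0.62685 -1.45653 -2.47736 rad/s, p_ee=-0.37220 -0.07467 0.69485 m, tau=-0.08358 2.81170 -0.47886 N·m.
t=0.37500 s (step 25): q=0.85225 -0.65680 -0.28831 rad, w=-0.24343 -0.09882 -0.32613 rad/s, p_ee=-0.35186 -0.07586 0.70308 m, tau=-7.35927 -1.59853 1.26134 N·m.
t=0.45000 s (step 30): q=0.84596 -0.65614 -0.29083 rad, w=0.03585 0.05774 0.13268 rad/s, p_ee=-0.34883 -0.07532 0.70475 m, tau=-10.99003 -3.75004 2.13627 N·m.
t=0.52500 s (step 35): q=0.85223 -0.65015 -0.27674 rad, w=0.11449 0.09058 0.21727 rad/s, p_ee=-0.35217 -0.07505 0.70346 m, tau=-12.66722 -4.77200 2.54214 N·m.
t=0.60000 s (step 40): q=0.86134 -0.64353 -0.26066 rad, w=0.12136 0.08409 0.20486 rad/s, p_ee=-0.35711 -0.07504 0.70129 m, tau=-13.41218 -5.23180 2.70238 N·m.
t=0.67500 s (step 45): q=0.86978 -0.63776 -0.24666 rad, w=0.10138 0.07009 0.16807 rad/s, p_ee=-0.36170 -0.07514 0.69918 m, tau=-13.70250 -5.41638 2.74689 N·m.
t=0.75000 s (step 50): q=0.87642 -0.63303 -0.23550 rad, w=0.07559 0.05682 0.13076 rad/s, p_ee=-0.36536 -0.07524 0.69747 m, tau=-13.78404 -5.47369 2.74209 N·m.
t=0.82500 s (step 55): q=0.88119 -0.62921 -0.22692 rad, w=0.05242 0.04598 0.09971 rad/s, p_ee=-0.36805 -0.07529 0.69621 m, tau=-13.77927 -5.47766 2.72020 N·m.
t=0.90000 s (step 60): q=0.89207 -0.67714 -0.24699 rad, w=0.12129 -0.79292 -0.29033 rad/s, p_ee=-0.35663 -0.07274 0.69796 m, tau=-7.07684 -0.46752 0.38143 N·m.
t=0.97500 s (step 65): q=0.89449 -0.69800 -0.24797 rad, w=-0.00259 0.01713 0.11101 rad/s, p_ee=-0.34819 -0.06999 0.70025 m, tau=-10.70143 -3.05937 1.60160 N·m.
t=1.05000 s (step 70): q=0.89471 -0.69056 -0.23955 rad, w=0.00719 0.15068 0.10492 rad/s, p_ee=-0.34982 -0.06986 0.70001 m, tau=-12.48692 -4.33089 2.21898 N·m.
t=1.12500 s (step 75): q=0.89537 -0.67830 -0.23267 rad, w=0.00922 0.16704 0.07951 rad/s, p_ee=-0.35449 -0.07083 0.69870 m, tau=-13.29881 -4.94152 2.50522 N·m.
t=1.20000 s (step 80): q=0.89603 -0.66649 -0.22749 rad, w=0.00779 0.14565 0.06041 rad/s, p_ee=-0.35936 -0.07199 0.69721 m, tau=-13.63690 -5.21945 2.62491 N·m.
t=1.27500 s (step 85): q=0.89654 -0.65670 -0.22347 rad, w=0.00555 0.11582 0.04837 rad/s, p_ee=-0.36343 -0.07299 0.69592 m, tau=-13.75405 -5.33517 2.66495 N·m.
t=1.35000 s (step 90): q=0.81378 -0.60689 -0.28402 rad, w=-0.98987 0.62958 -0.65207 rad/s, p_ee=-0.35067 -0.07625 0.70824 m, tau=-3.40426 -0.23402 0.86957 N·m.
t=1.42500 s (step 95): q=0.78034 -0.58267 -0.30270 rad, w=-0.04549 0.09142 0.03446 rad/s, p_ee=-0.34580 -0.07704 0.71277 m, tau=-9.26879 -3.31289 2.06364 N·m.
t=1.48500 s (step 99): q=0.78640 -0.58160 -0.29430 rad, w=0.20052 -0.01842 0.22677 rad/s, p_ee=-0.34810 -0.07692 0.71170 m.


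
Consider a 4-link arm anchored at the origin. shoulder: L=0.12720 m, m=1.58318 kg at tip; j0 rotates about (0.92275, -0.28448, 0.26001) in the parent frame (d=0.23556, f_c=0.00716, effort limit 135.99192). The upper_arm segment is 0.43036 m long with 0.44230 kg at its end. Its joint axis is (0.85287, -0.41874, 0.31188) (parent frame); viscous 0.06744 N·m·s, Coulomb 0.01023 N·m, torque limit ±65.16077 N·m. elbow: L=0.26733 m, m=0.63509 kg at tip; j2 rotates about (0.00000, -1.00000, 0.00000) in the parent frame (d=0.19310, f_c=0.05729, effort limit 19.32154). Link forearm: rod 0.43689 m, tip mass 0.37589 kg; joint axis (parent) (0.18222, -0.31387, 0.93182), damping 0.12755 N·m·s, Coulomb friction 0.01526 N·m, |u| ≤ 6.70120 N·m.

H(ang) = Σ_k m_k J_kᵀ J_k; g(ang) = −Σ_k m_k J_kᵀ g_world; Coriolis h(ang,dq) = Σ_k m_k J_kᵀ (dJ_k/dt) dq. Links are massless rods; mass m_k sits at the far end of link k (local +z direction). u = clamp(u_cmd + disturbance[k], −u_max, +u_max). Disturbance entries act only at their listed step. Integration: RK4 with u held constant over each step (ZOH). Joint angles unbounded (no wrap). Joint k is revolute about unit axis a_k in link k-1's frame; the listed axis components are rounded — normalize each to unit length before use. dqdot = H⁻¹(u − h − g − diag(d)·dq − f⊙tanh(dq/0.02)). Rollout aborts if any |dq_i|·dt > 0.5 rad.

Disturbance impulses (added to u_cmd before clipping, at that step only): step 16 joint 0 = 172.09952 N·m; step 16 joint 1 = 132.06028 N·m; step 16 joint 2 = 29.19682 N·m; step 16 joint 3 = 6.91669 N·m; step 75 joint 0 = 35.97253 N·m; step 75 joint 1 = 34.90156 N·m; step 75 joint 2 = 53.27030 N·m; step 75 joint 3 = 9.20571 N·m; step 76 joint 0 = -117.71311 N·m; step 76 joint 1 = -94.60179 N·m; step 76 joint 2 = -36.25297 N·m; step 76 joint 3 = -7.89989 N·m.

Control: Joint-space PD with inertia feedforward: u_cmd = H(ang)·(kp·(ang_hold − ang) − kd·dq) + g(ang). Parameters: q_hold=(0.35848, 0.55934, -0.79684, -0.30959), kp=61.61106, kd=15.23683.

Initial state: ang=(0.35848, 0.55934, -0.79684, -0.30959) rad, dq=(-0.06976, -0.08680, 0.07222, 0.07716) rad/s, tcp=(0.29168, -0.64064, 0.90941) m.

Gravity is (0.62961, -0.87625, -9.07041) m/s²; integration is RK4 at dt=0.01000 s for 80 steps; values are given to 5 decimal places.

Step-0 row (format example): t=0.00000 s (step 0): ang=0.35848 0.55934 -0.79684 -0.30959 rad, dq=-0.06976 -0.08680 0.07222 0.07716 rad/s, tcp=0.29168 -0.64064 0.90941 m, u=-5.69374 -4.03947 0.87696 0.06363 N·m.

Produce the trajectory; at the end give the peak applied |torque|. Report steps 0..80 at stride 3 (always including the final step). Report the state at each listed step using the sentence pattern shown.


t=0.03000 s (step 3): ang=0.35672 0.55753 -0.79515 -0.30881 rad, dq=-0.04912 -0.03698 0.03544 0.02237 rad/s, tcp=0.29122 -0.63903 0.91129 m, u=-6.11011 -4.35224 0.89011 0.06216 N·m.
t=0.06000 s (step 6): ang=0.35552 0.55687 -0.79447 -0.30848 rad, dq=-0.03046 -0.01113 0.00890 0.02194 rad/s, tcp=0.29106 -0.63805 0.91227 m, u=-6.41041 -4.57737 0.89017 0.05833 N·m.
t=0.09000 s (step 9): ang=0.35491 0.55665 -0.79428 -0.30845 rad, dq=-0.01209 -0.00360 -0.00111 0.01475 rad/s, tcp=0.29106 -0.63754 0.91269 m, u=-6.62470 -4.73748 0.87542 0.05346 N·m.
t=0.12000 s (step 12): ang=0.35475 0.55659 -0.79428 -0.30863 rad, dq=-0.00044 0.00060 -0.00463 0.00847 rad/s, tcp=0.29110 -0.63736 0.91279 m, u=-6.77543 -4.85084 0.85704 0.04888 N·m.
t=0.15000 s (step 15): ang=0.35486 0.55664 -0.79435 -0.30891 rad, dq=0.00601 0.00367 -0.00586 0.00518 rad/s, tcp=0.29115 -0.63741 0.91270 m, u=-6.88037 -4.93023 0.84053 0.04515 N·m.
t=0.18000 s (step 18): ang=0.57581 0.28703 -0.75683 -0.24684 rad, dq=12.13236 -14.68412 2.79915 1.87299 rad/s, tcp=0.29924 -0.66320 0.90977 m, u=-26.30018 -14.85544 -0.97252 -0.74302 N·m.
t=0.21000 s (step 21): ang=0.81489 0.00529 -0.69325 -0.22015 rad, dq=4.65611 -5.23788 1.30849 0.53770 rad/s, tcp=0.30445 -0.69153 0.90313 m, u=-19.80931 -11.76938 0.46109 -0.38057 N·m.
t=0.24000 s (step 24): ang=0.89712 -0.08254 -0.67084 -0.20945 rad, dq=1.25816 -1.17625 0.31558 0.17995 rad/s, tcp=0.30493 -0.70491 0.89690 m, u=-15.67638 -9.53111 0.83115 -0.21208 N·m.
t=0.27000 s (step 27): ang=0.90988 -0.08970 -0.66797 -0.20800 rad, dq=-0.19987 0.44274 -0.05424 -0.04275 rad/s, tcp=0.30391 -0.71094 0.89314 m, u=-13.08636 -8.03192 0.83278 -0.13832 N·m.
t=0.30000 s (step 30): ang=0.89398 -0.06655 -0.67128 -0.21076 rad, dq=-0.78109 1.01081 -0.14469 -0.13226 rad/s, tcp=0.30185 -0.71290 0.89200 m, u=-11.39139 -7.00418 0.73163 -0.10842 N·m.
t=0.33000 s (step 33): ang=0.86666 -0.03305 -0.67586 -0.21533 rad, dq=-1.00521 1.18533 -0.15490 -0.16621 rad/s, tcp=0.29917 -0.71238 0.89283 m, u=-10.23119 -6.28428 0.65339 -0.09038 N·m.
t=0.36000 s (step 36): ang=0.83536 0.00289 -0.68037 -0.22041 rad, dq=-1.06628 1.19689 -0.14521 -0.16981 rad/s, tcp=0.29630 -0.71029 0.89490 m, u=-9.41496 -5.77373 0.61119 -0.07638 N·m.
t=0.39000 s (step 39): ang=0.80348 0.03808 -0.68457 -0.22539 rad, dq=-1.05306 1.14557 -0.13574 -0.16140 rad/s, tcp=0.29354 -0.70722 0.89764 m, u=-8.83207 -5.41191 0.59953 -0.06374 N·m.
t=0.42000 s (step 42): ang=0.77256 0.07137 -0.68856 -0.23005 rad, dq=-1.00691 1.07421 -0.13134 -0.14951 rad/s, tcp=0.29108 -0.70356 0.90063 m, u=-8.41328 -5.15850 0.60889 -0.05184 N·m.
t=0.45000 s (step 45): ang=0.74325 0.10246 -0.69249 -0.23435 rad, dq=-0.94735 1.00032 -0.13162 -0.13748 rad/s, tcp=0.28901 -0.69959 0.90359 m, u=-8.11227 -4.98493 0.63066 -0.04075 N·m.
t=0.48000 s (step 48): ang=0.71580 0.13138 -0.69648 -0.23830 rad, dq=-0.88371 0.93042 -0.13479 -0.12637 rad/s, tcp=0.28736 -0.69550 0.90635 m, u=-7.89650 -4.87014 0.65835 -0.03067 N·m.
t=0.51000 s (step 51): ang=0.69026 0.15829 -0.70058 -0.24194 rad, dq=-0.82047 0.86636 -0.13909 -0.11636 rad/s, tcp=0.28610 -0.69144 0.90882 m, u=-7.74246 -4.79830 0.68758 -0.02171 N·m.
t=0.54000 s (step 54): ang=0.66658 0.18337 -0.70481 -0.24529 rad, dq=-0.75975 0.80814 -0.14324 -0.10730 rad/s, tcp=0.28520 -0.68750 0.91095 m, u=-7.63291 -4.75743 0.71563 -0.01395 N·m.
t=0.57000 s (step 57): ang=0.64467 0.20679 -0.70915 -0.24838 rad, dq=-0.70250 0.75514 -0.14641 -0.09904 rad/s, tcp=0.28462 -0.68373 0.91274 m, u=-7.55516 -4.73850 0.74098 -0.00734 N·m.
t=0.60000 s (step 60): ang=0.62443 0.22868 -0.71357 -0.25124 rad, dq=-0.64908 0.70661 -0.14819 -0.09141 rad/s, tcp=0.28429 -0.68018 0.91419 m, u=-7.49986 -4.73476 0.76291 -0.00181 N·m.
t=0.63000 s (step 63): ang=0.60572 0.24918 -0.71801 -0.25387 rad, dq=-0.59953 0.66188 -0.14842 -0.08430 rad/s, tcp=0.28418 -0.67687 0.91534 m, u=-7.46020 -4.74119 0.78123 0.00276 N·m.
t=0.66000 s (step 66): ang=0.58845 0.26839 -0.72245 -0.25630 rad, dq=-0.55374 0.62036 -0.14714 -0.07765 rad/s, tcp=0.28423 -0.67381 0.91622 m, u=-7.43123 -4.75411 0.79604 0.00648 N·m.
t=0.69000 s (step 69): ang=0.57249 0.28640 -0.72682 -0.25854 rad, dq=-0.51152 0.58163 -0.14450 -0.07140 rad/s, tcp=0.28440 -0.67099 0.91686 m, u=-7.40944 -4.77088 0.80765 0.00948 N·m.
t=0.72000 s (step 72): ang=0.55775 0.30328 -0.73109 -0.26059 rad, dq=-0.47262 0.54533 -0.14068 -0.06556 rad/s, tcp=0.28466 -0.66841 0.91730 m, u=-7.39233 -4.78963 0.81643 0.01186 N·m.
t=0.75000 s (step 75): ang=0.54412 0.31911 -0.73524 -0.26247 rad, dq=-0.43682 0.51120 -0.13591 -0.06011 rad/s, tcp=0.28499 -0.66605 0.91757 m, u=28.59434 30.09249 19.32154 6.70120 N·m.
t=0.78000 s (step 78): ang=0.29350 0.63947 -0.79798 -0.14415 rad, dq=-12.23121 15.28193 -1.46536 -0.51843 rad/s, tcp=0.26815 -0.65984 0.91136 m, u=4.07165 -1.51233 0.68077 0.12239 N·m.
t=0.80000 s (step 80): ang=0.10766 0.86739 -0.80920 -0.16355 rad, dq=-6.81657 8.15837 -0.03167 -0.94454 rad/s, tcp=0.25606 -0.64538 0.91151 m.
max |u| (N·m): 135.99192


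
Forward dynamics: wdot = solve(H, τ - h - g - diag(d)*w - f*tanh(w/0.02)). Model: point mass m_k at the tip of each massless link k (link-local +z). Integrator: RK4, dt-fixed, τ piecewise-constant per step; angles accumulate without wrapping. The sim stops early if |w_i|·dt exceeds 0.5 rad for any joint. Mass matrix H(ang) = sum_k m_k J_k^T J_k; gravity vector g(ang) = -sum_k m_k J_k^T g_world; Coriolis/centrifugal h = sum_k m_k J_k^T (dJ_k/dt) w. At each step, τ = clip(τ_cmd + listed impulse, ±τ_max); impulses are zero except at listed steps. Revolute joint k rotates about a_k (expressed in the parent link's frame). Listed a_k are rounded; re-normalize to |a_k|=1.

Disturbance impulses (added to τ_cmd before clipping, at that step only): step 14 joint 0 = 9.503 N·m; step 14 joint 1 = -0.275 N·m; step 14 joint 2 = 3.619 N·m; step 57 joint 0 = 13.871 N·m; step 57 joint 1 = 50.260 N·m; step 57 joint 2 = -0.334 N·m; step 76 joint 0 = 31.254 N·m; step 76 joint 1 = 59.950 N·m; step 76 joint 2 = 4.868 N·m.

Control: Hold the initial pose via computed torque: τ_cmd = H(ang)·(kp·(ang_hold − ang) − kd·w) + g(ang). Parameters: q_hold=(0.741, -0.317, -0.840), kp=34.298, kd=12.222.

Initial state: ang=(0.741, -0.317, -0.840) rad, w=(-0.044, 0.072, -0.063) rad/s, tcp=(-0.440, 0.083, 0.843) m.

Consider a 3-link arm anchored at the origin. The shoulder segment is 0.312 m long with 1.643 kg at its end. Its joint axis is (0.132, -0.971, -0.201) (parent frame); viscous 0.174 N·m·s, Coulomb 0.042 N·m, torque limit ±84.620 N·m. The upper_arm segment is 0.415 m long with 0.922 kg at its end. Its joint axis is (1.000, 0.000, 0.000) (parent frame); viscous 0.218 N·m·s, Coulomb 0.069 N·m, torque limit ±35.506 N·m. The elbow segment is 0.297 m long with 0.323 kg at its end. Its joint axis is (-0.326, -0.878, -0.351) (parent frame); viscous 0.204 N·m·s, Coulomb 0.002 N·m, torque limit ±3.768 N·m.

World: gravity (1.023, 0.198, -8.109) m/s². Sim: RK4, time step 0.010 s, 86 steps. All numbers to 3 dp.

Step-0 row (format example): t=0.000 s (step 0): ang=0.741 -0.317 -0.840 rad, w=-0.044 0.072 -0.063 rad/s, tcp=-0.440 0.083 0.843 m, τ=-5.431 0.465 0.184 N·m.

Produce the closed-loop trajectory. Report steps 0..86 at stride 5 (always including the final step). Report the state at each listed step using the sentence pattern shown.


t=0.050 s (step 5): ang=0.739 -0.315 -0.842 rad, w=-0.019 0.025 -0.023 rad/s, tcp=-0.439 0.082 0.844 m, τ=-5.611 0.581 0.159 N·m.
t=0.100 s (step 10): ang=0.739 -0.314 -0.843 rad, w=-0.006 0.004 -0.007 rad/s, tcp=-0.438 0.081 0.844 m, τ=-5.716 0.636 0.146 N·m.
t=0.150 s (step 15): ang=0.739 -0.314 -0.836 rad, w=0.005 -0.003 1.378 rad/s, tcp=-0.440 0.082 0.844 m, τ=-6.956 0.686 -0.296 N·m.
t=0.200 s (step 20): ang=0.740 -0.314 -0.796 rad, w=0.027 -0.008 0.388 rad/s, tcp=-0.451 0.086 0.844 m, τ=-6.533 0.671 -0.076 N·m.
t=0.250 s (step 25): ang=0.741 -0.315 -0.786 rad, w=0.019 -0.006 0.066 rad/s, tcp=-0.455 0.087 0.844 m, τ=-6.261 0.660 0.010 N·m.
t=0.300 s (step 30): ang=0.742 -0.315 -0.786 rad, w=0.007 -0.003 -0.033 rad/s, tcp=-0.455 0.087 0.843 m, τ=-6.093 0.658 0.047 N·m.
t=0.350 s (step 35): ang=0.742 -0.315 -0.788 rad, w=0.000 -0.002 -0.062 rad/s, tcp=-0.455 0.087 0.843 m, τ=-5.996 0.660 0.065 N·m.
t=0.400 s (step 40): ang=0.742 -0.315 -0.792 rad, w=-0.003 -0.002 -0.069 rad/s, tcp=-0.454 0.086 0.843 m, τ=-5.941 0.663 0.076 N·m.
t=0.450 s (step 45): ang=0.741 -0.315 -0.795 rad, w=-0.005 -0.002 -0.068 rad/s, tcp=-0.453 0.086 0.843 m, τ=-5.909 0.665 0.082 N·m.
t=0.500 s (step 50): ang=0.741 -0.315 -0.798 rad, w=-0.005 -0.001 -0.064 rad/s, tcp=-0.452 0.086 0.843 m, τ=-5.890 0.667 0.087 N·m.
t=0.550 s (step 55): ang=0.741 -0.315 -0.802 rad, w=-0.005 -0.001 -0.060 rad/s, tcp=-0.451 0.086 0.843 m, τ=-5.879 0.668 0.091 N·m.
t=0.600 s (step 60): ang=0.742 -0.289 -0.808 rad, w=0.044 0.886 -0.129 rad/s, tcp=-0.454 0.069 0.843 m, τ=-7.318 -2.878 0.111 N·m.
t=0.650 s (step 65): ang=0.744 -0.258 -0.812 rad, w=0.017 0.379 -0.052 rad/s, tcp=-0.459 0.050 0.843 m, τ=-6.789 -1.492 0.100 N·m.
t=0.700 s (step 70): ang=0.744 -0.247 -0.814 rad, w=0.004 0.096 -0.042 rad/s, tcp=-0.460 0.043 0.843 m, τ=-6.453 -0.640 0.102 N·m.
t=0.750 s (step 75): ang=0.744 -0.247 -0.816 rad, w=-0.004 -0.045 -0.036 rad/s, tcp=-0.460 0.042 0.843 m, τ=-6.244 -0.148 0.105 N·m.
t=0.800 s (step 80): ang=0.749 -0.216 -0.789 rad, w=0.120 0.649 0.503 rad/s, tcp=-0.476 0.025 0.840 m, τ=-9.067 -3.147 -0.189 N·m.
t=0.850 s (step 85): ang=0.753 -0.196 -0.776 rad, w=0.055 0.165 0.090 rad/s, tcp=-0.485 0.014 0.838 m, τ=-7.878 -1.678 -0.056 N·m.
t=0.860 s (step 86): ang=0.754 -0.195 -0.775 rad, w=0.045 0.100 0.050 rad/s, tcp=-0.486 0.013 0.838 m.


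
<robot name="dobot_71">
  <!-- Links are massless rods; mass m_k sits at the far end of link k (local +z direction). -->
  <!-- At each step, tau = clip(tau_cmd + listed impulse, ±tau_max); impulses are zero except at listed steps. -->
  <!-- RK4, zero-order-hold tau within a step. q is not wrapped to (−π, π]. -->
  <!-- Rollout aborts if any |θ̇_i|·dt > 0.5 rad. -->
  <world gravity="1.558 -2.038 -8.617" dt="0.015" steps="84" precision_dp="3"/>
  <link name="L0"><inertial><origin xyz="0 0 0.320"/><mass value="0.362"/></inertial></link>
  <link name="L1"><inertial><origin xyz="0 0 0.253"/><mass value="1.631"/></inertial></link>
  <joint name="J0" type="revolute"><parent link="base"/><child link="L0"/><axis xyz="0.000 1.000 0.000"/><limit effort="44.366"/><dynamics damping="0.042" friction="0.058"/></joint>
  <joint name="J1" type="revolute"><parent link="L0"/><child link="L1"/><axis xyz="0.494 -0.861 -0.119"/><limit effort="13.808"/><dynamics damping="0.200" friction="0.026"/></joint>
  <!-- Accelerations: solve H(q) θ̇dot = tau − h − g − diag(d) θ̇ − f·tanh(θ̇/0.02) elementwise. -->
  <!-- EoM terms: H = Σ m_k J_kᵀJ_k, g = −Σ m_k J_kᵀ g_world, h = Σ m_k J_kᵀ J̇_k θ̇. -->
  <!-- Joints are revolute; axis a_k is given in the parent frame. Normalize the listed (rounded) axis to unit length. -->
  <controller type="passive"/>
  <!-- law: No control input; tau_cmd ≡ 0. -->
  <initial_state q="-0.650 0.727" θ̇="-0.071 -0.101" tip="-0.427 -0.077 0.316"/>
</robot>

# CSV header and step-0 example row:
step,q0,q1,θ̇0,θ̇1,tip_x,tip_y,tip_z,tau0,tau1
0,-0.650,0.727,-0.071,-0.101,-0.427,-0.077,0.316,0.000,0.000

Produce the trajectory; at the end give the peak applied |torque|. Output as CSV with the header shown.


step,q0,q1,θ̇0,θ̇1,tip_x,tip_y,tip_z,tau0,tau1
1,-0.651,0.730,-0.026,0.479,-0.427,-0.077,0.315,0.000,0.000
2,-0.651,0.741,-0.005,0.999,-0.428,-0.078,0.312,0.000,0.000
3,-0.651,0.760,-0.010,1.463,-0.428,-0.079,0.308,0.000,0.000
4,-0.651,0.785,-0.036,1.878,-0.429,-0.081,0.302,0.000,0.000
5,-0.652,0.816,-0.089,2.242,-0.430,-0.083,0.294,0.000,0.000
6,-0.654,0.852,-0.170,2.552,-0.431,-0.085,0.284,0.000,0.000
7,-0.657,0.892,-0.283,2.807,-0.432,-0.088,0.273,0.000,0.000
8,-0.663,0.936,-0.429,3.005,-0.433,-0.090,0.260,0.000,0.000
9,-0.671,0.982,-0.613,3.145,-0.434,-0.092,0.245,0.000,0.000
10,-0.681,1.030,-0.836,3.224,-0.435,-0.095,0.229,0.000,0.000
11,-0.696,1.078,-1.101,3.239,-0.436,-0.096,0.211,0.000,0.000
12,-0.715,1.127,-1.409,3.189,-0.437,-0.098,0.191,0.000,0.000
13,-0.738,1.174,-1.762,3.069,-0.438,-0.099,0.169,0.000,0.000
14,-0.768,1.218,-2.161,2.874,-0.439,-0.100,0.146,0.000,0.000
15,-0.803,1.259,-2.603,2.601,-0.439,-0.101,0.121,0.000,0.000
16,-0.846,1.296,-3.086,2.242,-0.439,-0.101,0.094,0.000,0.000
17,-0.896,1.326,-3.604,1.793,-0.439,-0.102,0.066,0.000,0.000
18,-0.954,1.349,-4.150,1.247,-0.438,-0.102,0.036,0.000,0.000
19,-1.021,1.363,-4.716,0.597,-0.437,-0.102,0.004,0.000,0.000
20,-1.096,1.367,-5.288,-0.157,-0.436,-0.102,-0.029,0.000,0.000
21,-1.179,1.358,-5.854,-1.013,-0.434,-0.102,-0.064,0.000,0.000
22,-1.271,1.336,-6.407,-1.981,-0.431,-0.102,-0.101,0.000,0.000
23,-1.371,1.298,-6.938,-3.062,-0.427,-0.101,-0.139,0.000,0.000
24,-1.479,1.243,-7.442,-4.252,-0.422,-0.101,-0.179,0.000,0.000
25,-1.595,1.170,-7.918,-5.541,-0.416,-0.099,-0.220,0.000,0.000
26,-1.717,1.077,-8.365,-6.911,-0.408,-0.096,-0.262,0.000,0.000
27,-1.845,0.962,-8.780,-8.322,-0.399,-0.091,-0.305,0.000,0.000
28,-1.980,0.827,-9.149,-9.690,-0.386,-0.084,-0.347,0.000,0.000
29,-2.119,0.673,-9.438,-10.865,-0.370,-0.072,-0.389,0.000,0.000
30,-2.262,0.503,-9.589,-11.615,-0.349,-0.057,-0.428,0.000,0.000
31,-2.406,0.327,-9.548,-11.710,-0.323,-0.039,-0.463,0.000,0.000
32,-2.548,0.156,-9.311,-11.069,-0.291,-0.019,-0.491,0.000,0.000
33,-2.685,-0.002,-8.934,-9.832,-0.253,0.000,-0.514,0.000,0.000
34,-2.815,-0.138,-8.492,-8.239,-0.211,0.017,-0.531,0.000,0.000
35,-2.939,-0.248,-8.031,-6.488,-0.165,0.031,-0.543,0.000,0.000
36,-3.056,-0.332,-7.562,-4.698,-0.118,0.042,-0.551,0.000,0.000
37,-3.166,-0.389,-7.082,-2.929,-0.068,0.049,-0.556,0.000,0.000
38,-3.269,-0.420,-6.581,-1.219,-0.017,0.053,-0.558,0.000,0.000
39,-3.364,-0.426,-6.059,0.401,0.035,0.054,-0.557,0.000,0.000
40,-3.450,-0.409,-5.526,1.884,0.087,0.052,-0.552,0.000,0.000
41,-3.529,-0.370,-4.997,3.209,0.138,0.047,-0.544,0.000,0.000
42,-3.601,-0.314,-4.499,4.330,0.189,0.040,-0.532,0.000,0.000
43,-3.665,-0.242,-4.064,5.193,0.238,0.031,-0.516,0.000,0.000
44,-3.723,-0.159,-3.725,5.750,0.284,0.020,-0.495,0.000,0.000
45,-3.777,-0.071,-3.507,5.964,0.327,0.009,-0.470,0.000,0.000
46,-3.829,0.018,-3.419,5.833,0.366,-0.002,-0.440,0.000,0.000
47,-3.880,0.102,-3.446,5.395,0.401,-0.013,-0.408,0.000,0.000
48,-3.933,0.179,-3.560,4.725,0.432,-0.022,-0.372,0.000,0.000
49,-3.987,0.243,-3.720,3.918,0.458,-0.029,-0.336,0.000,0.000
50,-4.044,0.296,-3.886,3.062,0.481,-0.035,-0.298,0.000,0.000
51,-4.104,0.335,-4.027,2.228,0.500,-0.040,-0.260,0.000,0.000
52,-4.165,0.363,-4.124,1.468,0.516,-0.043,-0.223,0.000,0.000
53,-4.227,0.380,-4.165,0.812,0.529,-0.045,-0.187,0.000,0.000
54,-4.289,0.388,-4.146,0.275,0.540,-0.045,-0.151,0.000,0.000
55,-4.351,0.389,-4.067,-0.135,0.548,-0.045,-0.118,0.000,0.000
56,-4.411,0.385,-3.927,-0.405,0.554,-0.045,-0.085,0.000,0.000
57,-4.469,0.377,-3.742,-0.569,0.559,-0.044,-0.055,0.000,0.000
58,-4.523,0.368,-3.519,-0.638,0.561,-0.043,-0.027,0.000,0.000
59,-4.574,0.359,-3.264,-0.628,0.562,-0.042,-0.000,0.000,0.000
60,-4.621,0.350,-2.986,-0.555,0.562,-0.041,0.024,0.000,0.000
61,-4.664,0.342,-2.690,-0.431,0.561,-0.040,0.047,0.000,0.000
62,-4.702,0.337,-2.381,-0.270,0.560,-0.040,0.067,0.000,0.000
63,-4.735,0.334,-2.064,-0.084,0.557,-0.040,0.085,0.000,0.000
64,-4.764,0.334,-1.748,0.103,0.555,-0.040,0.101,0.000,0.000
65,-4.787,0.337,-1.432,0.292,0.552,-0.040,0.115,0.000,0.000
66,-4.807,0.343,-1.115,0.487,0.549,-0.041,0.126,0.000,0.000
67,-4.821,0.352,-0.798,0.682,0.546,-0.041,0.136,0.000,0.000
68,-4.831,0.364,-0.484,0.873,0.544,-0.043,0.144,0.000,0.000
69,-4.835,0.378,-0.171,1.058,0.541,-0.044,0.149,0.000,0.000
70,-4.836,0.395,0.134,1.225,0.539,-0.046,0.152,0.000,0.000
71,-4.831,0.415,0.428,1.364,0.537,-0.048,0.154,0.000,0.000
72,-4.823,0.436,0.718,1.487,0.536,-0.050,0.153,0.000,0.000
73,-4.810,0.459,1.002,1.590,0.535,-0.053,0.151,0.000,0.000
74,-4.793,0.484,1.279,1.669,0.534,-0.055,0.146,0.000,0.000
75,-4.772,0.509,1.549,1.718,0.534,-0.058,0.140,0.000,0.000
76,-4.746,0.535,1.809,1.734,0.534,-0.060,0.131,0.000,0.000
77,-4.717,0.561,2.058,1.711,0.534,-0.063,0.121,0.000,0.000
78,-4.685,0.586,2.293,1.644,0.535,-0.065,0.108,0.000,0.000
79,-4.649,0.610,2.513,1.529,0.535,-0.067,0.094,0.000,0.000
80,-4.609,0.632,2.715,1.361,0.536,-0.069,0.077,0.000,0.000
81,-4.567,0.651,2.896,1.137,0.536,-0.070,0.058,0.000,0.000
82,-4.523,0.666,3.053,0.853,0.536,-0.072,0.037,0.000,0.000
83,-4.476,0.676,3.183,0.507,0.536,-0.072,0.014,0.000,0.000
84,-4.427,0.680,3.283,0.099,0.536,-0.073,-0.011,,
# max |tau| (N·m): 0.000


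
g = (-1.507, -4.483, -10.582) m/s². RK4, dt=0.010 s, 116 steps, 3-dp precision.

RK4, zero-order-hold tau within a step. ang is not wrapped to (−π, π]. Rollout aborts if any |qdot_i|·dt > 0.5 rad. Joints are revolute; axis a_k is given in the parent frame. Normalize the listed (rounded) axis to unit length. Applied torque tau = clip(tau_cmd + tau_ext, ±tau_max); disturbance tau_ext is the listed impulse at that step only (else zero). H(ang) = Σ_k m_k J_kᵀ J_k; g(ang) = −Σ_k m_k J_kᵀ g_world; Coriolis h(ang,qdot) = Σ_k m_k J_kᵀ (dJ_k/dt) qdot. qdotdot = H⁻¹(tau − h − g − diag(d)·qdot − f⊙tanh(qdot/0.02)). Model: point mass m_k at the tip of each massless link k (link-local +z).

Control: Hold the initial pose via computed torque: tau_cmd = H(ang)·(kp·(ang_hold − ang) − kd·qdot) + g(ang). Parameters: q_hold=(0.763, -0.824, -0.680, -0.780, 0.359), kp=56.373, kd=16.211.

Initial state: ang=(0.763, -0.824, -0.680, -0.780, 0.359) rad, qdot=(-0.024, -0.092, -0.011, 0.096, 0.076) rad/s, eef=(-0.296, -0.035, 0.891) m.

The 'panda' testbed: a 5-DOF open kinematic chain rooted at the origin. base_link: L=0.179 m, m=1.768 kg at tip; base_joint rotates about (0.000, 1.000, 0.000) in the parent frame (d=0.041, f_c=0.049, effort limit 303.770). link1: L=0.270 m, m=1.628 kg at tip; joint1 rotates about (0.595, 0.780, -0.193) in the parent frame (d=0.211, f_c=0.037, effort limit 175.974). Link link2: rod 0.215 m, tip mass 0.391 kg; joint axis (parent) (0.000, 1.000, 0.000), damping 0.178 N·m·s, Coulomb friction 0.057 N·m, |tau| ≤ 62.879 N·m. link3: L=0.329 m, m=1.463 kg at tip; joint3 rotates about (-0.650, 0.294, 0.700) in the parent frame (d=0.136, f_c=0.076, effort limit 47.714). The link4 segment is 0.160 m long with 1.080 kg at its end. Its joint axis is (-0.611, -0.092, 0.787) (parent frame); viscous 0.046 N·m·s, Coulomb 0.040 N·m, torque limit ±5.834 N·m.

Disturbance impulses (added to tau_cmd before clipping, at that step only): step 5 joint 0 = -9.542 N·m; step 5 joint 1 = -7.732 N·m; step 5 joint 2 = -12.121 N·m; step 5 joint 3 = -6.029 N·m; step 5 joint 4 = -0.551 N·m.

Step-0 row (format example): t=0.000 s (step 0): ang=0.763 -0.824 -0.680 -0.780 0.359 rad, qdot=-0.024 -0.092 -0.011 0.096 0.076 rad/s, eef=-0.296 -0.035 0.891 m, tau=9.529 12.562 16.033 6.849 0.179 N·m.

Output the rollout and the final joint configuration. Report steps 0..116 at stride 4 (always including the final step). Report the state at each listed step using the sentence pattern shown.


t=0.040 s (step 4): ang=0.762 -0.827 -0.680 -0.778 0.360 rad, qdot=-0.018 -0.041 0.014 0.010 0.018 rad/s, eef=-0.298 -0.034 0.891 m, tau=8.223 11.669 15.578 6.862 0.228 N·m.
t=0.080 s (step 8): ang=0.762 -0.827 -0.681 -0.781 0.359 rad, qdot=-0.005 -0.000 -0.076 -0.067 -0.025 rad/s, eef=-0.300 -0.035 0.889 m, tau=8.642 12.104 16.798 7.577 0.314 N·m.
t=0.120 s (step 12): ang=0.762 -0.827 -0.684 -0.782 0.359 rad, qdot=0.003 0.003 -0.040 -0.010 -0.015 rad/s, eef=-0.301 -0.037 0.888 m, tau=7.671 11.376 15.960 7.230 0.294 N·m.
t=0.160 s (step 16): ang=0.762 -0.827 -0.684 -0.783 0.360 rad, qdot=0.004 0.004 -0.008 -0.002 -0.009 rad/s, eef=-0.301 -0.037 0.888 m, tau=7.099 10.944 15.477 7.045 0.287 N·m.
t=0.200 s (step 20): ang=0.762 -0.827 -0.684 -0.784 0.360 rad, qdot=0.005 0.007 0.001 0.010 -0.016 rad/s, eef=-0.301 -0.037 0.888 m, tau=6.763 10.691 15.209 6.945 0.284 N·m.
t=0.240 s (step 24): ang=0.762 -0.827 -0.684 -0.784 0.360 rad, qdot=0.005 0.009 0.002 0.021 -0.026 rad/s, eef=-0.300 -0.037 0.888 m, tau=6.568 10.545 15.058 6.890 0.282 N·m.
t=0.280 s (step 28): ang=0.762 -0.827 -0.683 -0.784 0.361 rad, qdot=0.005 0.009 0.004 0.023 -0.025 rad/s, eef=-0.300 -0.037 0.888 m, tau=6.458 10.461 14.974 6.860 0.281 N·m.
t=0.320 s (step 32): ang=0.762 -0.826 -0.682 -0.784 0.361 rad, qdot=0.005 0.008 0.004 0.023 -0.025 rad/s, eef=-0.299 -0.036 0.889 m, tau=6.397 10.414 14.928 6.844 0.281 N·m.
t=0.360 s (step 36): ang=0.763 -0.826 -0.682 -0.783 0.361 rad, qdot=0.004 0.008 0.003 0.023 -0.025 rad/s, eef=-0.299 -0.036 0.889 m, tau=6.364 10.389 14.903 6.837 0.280 N·m.
t=0.400 s (step 40): ang=0.763 -0.826 -0.681 -0.783 0.361 rad, qdot=0.004 0.007 0.001 0.022 -0.025 rad/s, eef=-0.298 -0.036 0.889 m, tau=6.348 10.376 14.891 6.833 0.280 N·m.
t=0.440 s (step 44): ang=0.763 -0.826 -0.681 -0.783 0.361 rad, qdot=0.003 0.007 -0.000 0.022 -0.026 rad/s, eef=-0.298 -0.036 0.890 m, tau=6.342 10.370 14.885 6.832 0.280 N·m.
t=0.480 s (step 48): ang=0.763 -0.826 -0.681 -0.783 0.362 rad, qdot=0.003 0.006 -0.002 0.022 -0.026 rad/s, eef=-0.298 -0.036 0.890 m, tau=6.340 10.367 14.883 6.832 0.280 N·m.
t=0.520 s (step 52): ang=0.763 -0.825 -0.680 -0.783 0.362 rad, qdot=0.002 0.006 -0.003 0.021 -0.027 rad/s, eef=-0.297 -0.035 0.890 m, tau=6.341 10.367 14.883 6.832 0.280 N·m.
t=0.560 s (step 56): ang=0.763 -0.825 -0.680 -0.783 0.362 rad, qdot=0.002 0.005 -0.004 0.021 -0.027 rad/s, eef=-0.297 -0.035 0.890 m, tau=6.343 10.368 14.884 6.833 0.279 N·m.
t=0.600 s (step 60): ang=0.763 -0.825 -0.680 -0.783 0.362 rad, qdot=0.002 0.005 -0.005 0.021 -0.028 rad/s, eef=-0.297 -0.035 0.891 m, tau=6.346 10.369 14.885 6.834 0.279 N·m.
t=0.640 s (step 64): ang=0.763 -0.825 -0.679 -0.783 0.362 rad, qdot=0.002 0.004 -0.006 0.020 -0.028 rad/s, eef=-0.297 -0.035 0.891 m, tau=6.349 10.370 14.886 6.835 0.279 N·m.
t=0.680 s (step 68): ang=0.763 -0.825 -0.679 -0.783 0.362 rad, qdot=0.001 0.004 -0.006 0.020 -0.028 rad/s, eef=-0.297 -0.035 0.891 m, tau=6.352 10.371 14.888 6.836 0.279 N·m.
t=0.720 s (step 72): ang=0.763 -0.825 -0.679 -0.783 0.362 rad, qdot=0.001 0.004 -0.007 0.020 -0.028 rad/s, eef=-0.297 -0.035 0.891 m, tau=6.354 10.373 14.889 6.837 0.279 N·m.
t=0.760 s (step 76): ang=0.763 -0.825 -0.679 -0.783 0.363 rad, qdot=0.001 0.004 -0.007 0.020 -0.028 rad/s, eef=-0.296 -0.035 0.891 m, tau=6.357 10.374 14.890 6.837 0.279 N·m.
t=0.800 s (step 80): ang=0.763 -0.825 -0.679 -0.783 0.363 rad, qdot=0.001 0.004 -0.008 0.019 -0.028 rad/s, eef=-0.296 -0.035 0.891 m, tau=6.359 10.374 14.890 6.838 0.279 N·m.
t=0.840 s (step 84): ang=0.763 -0.825 -0.679 -0.783 0.363 rad, qdot=0.001 0.003 -0.008 0.019 -0.029 rad/s, eef=-0.296 -0.035 0.891 m, tau=6.360 10.375 14.891 6.838 0.279 N·m.
t=0.880 s (step 88): ang=0.763 -0.825 -0.679 -0.783 0.363 rad, qdot=0.001 0.003 -0.008 0.019 -0.029 rad/s, eef=-0.296 -0.035 0.891 m, tau=6.362 10.376 14.891 6.839 0.279 N·m.
t=0.920 s (step 92): ang=0.763 -0.825 -0.678 -0.783 0.363 rad, qdot=0.001 0.003 -0.009 0.019 -0.029 rad/s, eef=-0.296 -0.035 0.891 m, tau=6.363 10.376 14.892 6.839 0.279 N·m.
t=0.960 s (step 96): ang=0.763 -0.825 -0.678 -0.783 0.363 rad, qdot=0.001 0.003 -0.009 0.019 -0.029 rad/s, eef=-0.296 -0.035 0.891 m, tau=6.364 10.377 14.892 6.840 0.279 N·m.
t=1.000 s (step 100): ang=0.763 -0.825 -0.678 -0.783 0.363 rad, qdot=0.001 0.003 -0.009 0.019 -0.029 rad/s, eef=-0.296 -0.035 0.891 m, tau=6.365 10.377 14.892 6.840 0.279 N·m.
t=1.040 s (step 104): ang=0.763 -0.825 -0.678 -0.783 0.363 rad, qdot=0.001 0.003 -0.009 0.019 -0.029 rad/s, eef=-0.296 -0.035 0.891 m, tau=6.366 10.377 14.892 6.841 0.279 N·m.
t=1.080 s (step 108): ang=0.763 -0.825 -0.678 -0.784 0.363 rad, qdot=0.001 0.003 -0.009 0.019 -0.029 rad/s, eef=-0.296 -0.035 0.891 m, tau=6.367 10.377 14.892 6.841 0.279 N·m.
t=1.120 s (step 112): ang=0.763 -0.825 -0.678 -0.784 0.363 rad, qdot=0.001 0.003 -0.010 0.019 -0.029 rad/s, eef=-0.296 -0.035 0.891 m, tau=6.367 10.378 14.892 6.841 0.279 N·m.
t=1.160 s (step 116): ang=0.763 -0.825 -0.678 -0.784 0.363 rad, qdot=0.001 0.003 -0.010 0.019 -0.029 rad/s, eef=-0.296 -0.035 0.891 m.
final ang (rad): 0.763 -0.825 -0.678 -0.784 0.363
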